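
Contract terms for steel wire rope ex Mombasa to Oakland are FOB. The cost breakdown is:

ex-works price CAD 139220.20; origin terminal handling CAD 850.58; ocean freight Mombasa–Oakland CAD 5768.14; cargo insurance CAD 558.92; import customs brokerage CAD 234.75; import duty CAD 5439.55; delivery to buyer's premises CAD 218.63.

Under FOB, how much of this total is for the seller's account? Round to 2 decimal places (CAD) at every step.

FOB: the seller bears costs until goods are on board at the origin port; the buyer bears freight, insurance and all costs thereafter.
Seller's account: goods 139220.20 + origin terminal 850.58 = 140070.78
Buyer's account: freight 5768.14 + insurance 558.92 + brokerage 234.75 + duty 5439.55 + delivery 218.63 = 12219.99

Seller's account: CAD 140070.78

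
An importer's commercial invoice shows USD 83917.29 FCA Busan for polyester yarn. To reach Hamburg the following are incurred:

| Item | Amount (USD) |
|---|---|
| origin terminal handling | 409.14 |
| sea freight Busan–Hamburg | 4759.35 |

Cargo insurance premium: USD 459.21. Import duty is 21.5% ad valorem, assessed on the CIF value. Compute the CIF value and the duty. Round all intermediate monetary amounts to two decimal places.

CIF value: USD 89544.99; import duty: USD 19252.17

CIF = FCA price + pre-shipment costs + freight + insurance
CIF = 83917.29 + 409.14 + 4759.35 + 459.21 = 89544.99
Import duty = 89544.99 × 21.5% = 19252.17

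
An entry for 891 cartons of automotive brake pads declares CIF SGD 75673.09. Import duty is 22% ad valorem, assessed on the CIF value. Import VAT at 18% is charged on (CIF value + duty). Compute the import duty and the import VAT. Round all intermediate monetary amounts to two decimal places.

Import duty = 75673.09 × 22% = 16648.08
VAT base = CIF + duty = 75673.09 + 16648.08 = 92321.17
Import VAT = 92321.17 × 18% = 16617.81

Import duty: SGD 16648.08; import VAT: SGD 16617.81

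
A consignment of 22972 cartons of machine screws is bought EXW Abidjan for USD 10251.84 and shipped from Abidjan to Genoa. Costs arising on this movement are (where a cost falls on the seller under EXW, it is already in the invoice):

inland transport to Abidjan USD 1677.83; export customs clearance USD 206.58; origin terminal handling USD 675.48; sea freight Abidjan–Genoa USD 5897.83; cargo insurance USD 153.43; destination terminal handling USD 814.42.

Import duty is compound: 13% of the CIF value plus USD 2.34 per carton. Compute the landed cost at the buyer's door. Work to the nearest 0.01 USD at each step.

EXW: the seller makes goods available at their premises; the buyer bears all onward costs.
CIF value = EXW price + inland to port + export clearance + origin terminal + freight + insurance = 10251.84 + 1677.83 + 206.58 + 675.48 + 5897.83 + 153.43 = 18862.99
Ad valorem component: 18862.99 × 13% = 2452.19
Specific component: 22972 × 2.34 = 53754.48
Import duty = 2452.19 + 53754.48 = 56206.67
Buyer bears: inland to port 1677.83 + export clearance 206.58 + origin terminal 675.48 + freight 5897.83 + insurance 153.43 + destination terminal 814.42 + duty 56206.67 = 65632.24
Landed cost = invoice 10251.84 + 65632.24 = 75884.08

Total landed cost: USD 75884.08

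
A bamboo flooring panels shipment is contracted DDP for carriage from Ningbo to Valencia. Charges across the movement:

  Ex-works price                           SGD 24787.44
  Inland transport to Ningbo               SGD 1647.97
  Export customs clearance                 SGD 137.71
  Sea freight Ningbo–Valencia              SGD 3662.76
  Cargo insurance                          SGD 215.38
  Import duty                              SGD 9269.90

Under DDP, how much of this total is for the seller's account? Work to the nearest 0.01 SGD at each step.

Seller's account: SGD 39721.16

DDP: the seller bears all costs including import duty.
Seller's account: goods 24787.44 + inland to port 1647.97 + export clearance 137.71 + freight 3662.76 + insurance 215.38 + duty 9269.90 = 39721.16
Buyer's account: 0.00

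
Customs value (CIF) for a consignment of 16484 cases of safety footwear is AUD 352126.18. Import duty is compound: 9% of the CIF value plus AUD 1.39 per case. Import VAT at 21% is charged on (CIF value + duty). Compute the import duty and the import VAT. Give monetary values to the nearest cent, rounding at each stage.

Ad valorem component: 352126.18 × 9% = 31691.36
Specific component: 16484 × 1.39 = 22912.76
Import duty = 31691.36 + 22912.76 = 54604.12
VAT base = CIF + duty = 352126.18 + 54604.12 = 406730.30
Import VAT = 406730.30 × 21% = 85413.36

Import duty: AUD 54604.12; import VAT: AUD 85413.36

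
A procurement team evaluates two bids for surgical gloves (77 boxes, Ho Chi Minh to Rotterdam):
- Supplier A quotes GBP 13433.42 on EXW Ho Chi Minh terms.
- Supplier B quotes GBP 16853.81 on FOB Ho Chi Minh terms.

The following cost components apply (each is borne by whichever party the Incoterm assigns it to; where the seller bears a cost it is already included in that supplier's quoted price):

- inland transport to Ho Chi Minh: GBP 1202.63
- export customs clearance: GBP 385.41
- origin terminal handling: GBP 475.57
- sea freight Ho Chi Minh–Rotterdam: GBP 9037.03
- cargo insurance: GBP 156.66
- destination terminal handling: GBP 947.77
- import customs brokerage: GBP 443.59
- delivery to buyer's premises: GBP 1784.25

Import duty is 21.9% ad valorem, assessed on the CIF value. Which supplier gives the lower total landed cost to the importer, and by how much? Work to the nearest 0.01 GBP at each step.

Supplier A (EXW):
CIF value = EXW price + inland to port + export clearance + origin terminal + freight + insurance = 13433.42 + 1202.63 + 385.41 + 475.57 + 9037.03 + 156.66 = 24690.72
Import duty = 24690.72 × 21.9% = 5407.27
Buyer bears (A): 1202.63 + 385.41 + 475.57 + 9037.03 + 156.66 + 947.77 + 443.59 + 1784.25 = 14432.91
Landed cost (A) = invoice 13433.42 + 14432.91 + duty 5407.27 = 33273.60
Supplier B (FOB):
CIF value = FOB price + freight + insurance = 16853.81 + 9037.03 + 156.66 = 26047.50
Import duty = 26047.50 × 21.9% = 5704.40
Buyer bears (B): 9037.03 + 156.66 + 947.77 + 443.59 + 1784.25 = 12369.30
Landed cost (B) = invoice 16853.81 + 12369.30 + duty 5704.40 = 34927.51
Difference = |33273.60 − 34927.51| = 1653.91

Supplier A is cheaper by GBP 1653.91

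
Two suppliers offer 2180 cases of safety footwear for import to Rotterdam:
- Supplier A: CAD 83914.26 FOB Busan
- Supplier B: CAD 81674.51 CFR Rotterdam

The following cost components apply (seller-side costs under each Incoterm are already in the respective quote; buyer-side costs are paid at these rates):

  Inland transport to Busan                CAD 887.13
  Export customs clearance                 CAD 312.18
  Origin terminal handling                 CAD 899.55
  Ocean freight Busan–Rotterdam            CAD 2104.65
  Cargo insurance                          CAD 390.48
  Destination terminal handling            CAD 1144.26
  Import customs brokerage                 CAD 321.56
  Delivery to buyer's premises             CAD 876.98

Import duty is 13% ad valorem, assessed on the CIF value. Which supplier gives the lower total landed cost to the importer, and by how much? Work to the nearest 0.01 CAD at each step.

Supplier B is cheaper by CAD 4909.17

Supplier A (FOB):
CIF value = FOB price + freight + insurance = 83914.26 + 2104.65 + 390.48 = 86409.39
Import duty = 86409.39 × 13% = 11233.22
Buyer bears (A): 2104.65 + 390.48 + 1144.26 + 321.56 + 876.98 = 4837.93
Landed cost (A) = invoice 83914.26 + 4837.93 + duty 11233.22 = 99985.41
Supplier B (CFR):
CIF value = CFR price + insurance = 81674.51 + 390.48 = 82064.99
Import duty = 82064.99 × 13% = 10668.45
Buyer bears (B): 390.48 + 1144.26 + 321.56 + 876.98 = 2733.28
Landed cost (B) = invoice 81674.51 + 2733.28 + duty 10668.45 = 95076.24
Difference = |99985.41 − 95076.24| = 4909.17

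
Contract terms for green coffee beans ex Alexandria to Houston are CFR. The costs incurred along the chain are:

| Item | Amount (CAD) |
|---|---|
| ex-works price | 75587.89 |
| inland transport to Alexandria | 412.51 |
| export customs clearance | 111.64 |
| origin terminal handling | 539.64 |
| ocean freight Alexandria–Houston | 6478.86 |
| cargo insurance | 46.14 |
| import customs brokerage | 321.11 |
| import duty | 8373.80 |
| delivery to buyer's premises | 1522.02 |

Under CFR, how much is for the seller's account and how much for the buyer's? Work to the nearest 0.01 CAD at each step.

CFR: the seller pays costs through ocean freight to the destination port, but not insurance.
Seller's account: goods 75587.89 + inland to port 412.51 + export clearance 111.64 + origin terminal 539.64 + freight 6478.86 = 83130.54
Buyer's account: insurance 46.14 + brokerage 321.11 + duty 8373.80 + delivery 1522.02 = 10263.07

Seller: CAD 83130.54; buyer: CAD 10263.07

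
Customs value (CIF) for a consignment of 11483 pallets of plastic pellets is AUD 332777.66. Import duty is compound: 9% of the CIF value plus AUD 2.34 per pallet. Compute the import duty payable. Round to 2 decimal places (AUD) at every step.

Ad valorem component: 332777.66 × 9% = 29949.99
Specific component: 11483 × 2.34 = 26870.22
Import duty = 29949.99 + 26870.22 = 56820.21

Import duty: AUD 56820.21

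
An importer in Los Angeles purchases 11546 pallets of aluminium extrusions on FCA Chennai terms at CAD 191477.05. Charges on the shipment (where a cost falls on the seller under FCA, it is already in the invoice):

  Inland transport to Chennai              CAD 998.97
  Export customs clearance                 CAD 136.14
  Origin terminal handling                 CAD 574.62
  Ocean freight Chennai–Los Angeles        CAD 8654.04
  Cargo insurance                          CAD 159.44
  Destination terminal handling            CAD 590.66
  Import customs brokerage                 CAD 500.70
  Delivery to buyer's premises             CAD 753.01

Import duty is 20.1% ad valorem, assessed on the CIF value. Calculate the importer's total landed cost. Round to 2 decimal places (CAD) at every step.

FCA: the seller delivers export-cleared goods to the carrier; the buyer bears costs from that point.
Already in the invoice (seller's account under FCA): inland to port, export clearance — exclude.
CIF value = FCA price + origin terminal + freight + insurance = 191477.05 + 574.62 + 8654.04 + 159.44 = 200865.15
Import duty = 200865.15 × 20.1% = 40373.90
Buyer bears: origin terminal 574.62 + freight 8654.04 + insurance 159.44 + destination terminal 590.66 + brokerage 500.70 + delivery 753.01 + duty 40373.90 = 51606.37
Landed cost = invoice 191477.05 + 51606.37 = 243083.42

Total landed cost: CAD 243083.42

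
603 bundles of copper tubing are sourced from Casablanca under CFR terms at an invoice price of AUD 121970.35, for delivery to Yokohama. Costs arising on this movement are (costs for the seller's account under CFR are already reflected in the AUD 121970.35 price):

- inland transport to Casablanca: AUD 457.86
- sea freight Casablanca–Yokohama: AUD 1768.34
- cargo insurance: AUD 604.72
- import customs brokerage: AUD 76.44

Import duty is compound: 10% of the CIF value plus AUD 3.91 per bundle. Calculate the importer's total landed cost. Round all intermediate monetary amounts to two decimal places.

CFR: the seller pays costs through ocean freight to the destination port, but not insurance.
Already in the invoice (seller's account under CFR): inland to port, freight — exclude.
CIF value = CFR price + insurance = 121970.35 + 604.72 = 122575.07
Ad valorem component: 122575.07 × 10% = 12257.51
Specific component: 603 × 3.91 = 2357.73
Import duty = 12257.51 + 2357.73 = 14615.24
Buyer bears: insurance 604.72 + brokerage 76.44 + duty 14615.24 = 15296.40
Landed cost = invoice 121970.35 + 15296.40 = 137266.75

Total landed cost: AUD 137266.75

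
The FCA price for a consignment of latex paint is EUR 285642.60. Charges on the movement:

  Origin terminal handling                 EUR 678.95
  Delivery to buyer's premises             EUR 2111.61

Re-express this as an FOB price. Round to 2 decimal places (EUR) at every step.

FOB price: EUR 286321.55

Not relevant to the conversion: delivery — on the buyer under both terms; not part of either seller's price.
From FCA to FOB, the seller additionally bears: origin terminal.
FOB price = 285642.60 + 678.95 = 286321.55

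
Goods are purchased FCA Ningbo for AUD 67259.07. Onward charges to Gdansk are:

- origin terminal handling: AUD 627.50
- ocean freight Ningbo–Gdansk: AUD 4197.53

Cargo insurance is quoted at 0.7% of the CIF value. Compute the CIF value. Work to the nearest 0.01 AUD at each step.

CIF value: AUD 72592.25

Let C be the CIF value. C = FCA price + pre-shipment costs + freight + 0.7% × C
C − 0.7% × C = 67259.07 + 627.50 + 4197.53
0.993 × C = 72084.10
C = 72084.10 / 0.993 = 72592.25
Insurance premium = 0.7% × 72592.25 = 508.15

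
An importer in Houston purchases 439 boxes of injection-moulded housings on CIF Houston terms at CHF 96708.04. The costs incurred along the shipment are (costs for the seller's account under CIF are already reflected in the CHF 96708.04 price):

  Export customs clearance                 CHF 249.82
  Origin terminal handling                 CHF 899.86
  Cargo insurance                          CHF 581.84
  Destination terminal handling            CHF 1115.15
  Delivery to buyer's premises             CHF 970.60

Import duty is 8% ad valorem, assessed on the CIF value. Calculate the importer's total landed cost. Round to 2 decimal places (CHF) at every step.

Total landed cost: CHF 106530.43

CIF: the seller pays costs through ocean freight and marine insurance to the destination port.
Already in the invoice (seller's account under CIF): export clearance, origin terminal, insurance — exclude.
The CIF price already equals the CIF value: 96708.04
Import duty = 96708.04 × 8% = 7736.64
Buyer bears: destination terminal 1115.15 + delivery 970.60 + duty 7736.64 = 9822.39
Landed cost = invoice 96708.04 + 9822.39 = 106530.43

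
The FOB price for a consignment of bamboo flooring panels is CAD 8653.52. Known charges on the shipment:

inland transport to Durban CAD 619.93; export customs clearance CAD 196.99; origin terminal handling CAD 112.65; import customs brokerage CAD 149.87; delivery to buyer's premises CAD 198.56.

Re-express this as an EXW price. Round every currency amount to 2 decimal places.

Not relevant to the conversion: brokerage, delivery — on the buyer under both terms; not part of either seller's price.
From FOB to EXW, the seller no longer bears: inland to port, export clearance, origin terminal.
EXW price = 8653.52 − 619.93 − 196.99 − 112.65 = 7723.95

EXW price: CAD 7723.95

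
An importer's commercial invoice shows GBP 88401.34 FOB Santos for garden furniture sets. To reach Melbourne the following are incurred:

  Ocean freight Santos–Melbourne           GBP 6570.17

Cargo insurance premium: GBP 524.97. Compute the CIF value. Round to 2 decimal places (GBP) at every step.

CIF value: GBP 95496.48

CIF = FOB price + freight + insurance
CIF = 88401.34 + 6570.17 + 524.97 = 95496.48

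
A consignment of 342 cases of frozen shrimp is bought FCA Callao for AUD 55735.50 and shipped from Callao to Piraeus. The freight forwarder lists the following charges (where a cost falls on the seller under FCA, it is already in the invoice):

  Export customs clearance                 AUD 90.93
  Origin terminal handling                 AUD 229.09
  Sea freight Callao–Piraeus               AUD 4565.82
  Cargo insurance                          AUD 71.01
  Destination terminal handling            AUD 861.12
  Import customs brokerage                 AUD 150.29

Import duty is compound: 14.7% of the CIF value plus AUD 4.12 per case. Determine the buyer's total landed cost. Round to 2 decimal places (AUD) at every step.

FCA: the seller delivers export-cleared goods to the carrier; the buyer bears costs from that point.
Already in the invoice (seller's account under FCA): export clearance — exclude.
CIF value = FCA price + origin terminal + freight + insurance = 55735.50 + 229.09 + 4565.82 + 71.01 = 60601.42
Ad valorem component: 60601.42 × 14.7% = 8908.41
Specific component: 342 × 4.12 = 1409.04
Import duty = 8908.41 + 1409.04 = 10317.45
Buyer bears: origin terminal 229.09 + freight 4565.82 + insurance 71.01 + destination terminal 861.12 + brokerage 150.29 + duty 10317.45 = 16194.78
Landed cost = invoice 55735.50 + 16194.78 = 71930.28

Total landed cost: AUD 71930.28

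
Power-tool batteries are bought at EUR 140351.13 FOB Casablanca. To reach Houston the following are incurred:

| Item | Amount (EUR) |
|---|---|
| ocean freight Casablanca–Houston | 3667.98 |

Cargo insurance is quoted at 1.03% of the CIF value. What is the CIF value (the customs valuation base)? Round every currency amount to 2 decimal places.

CIF value: EUR 145517.94

Let C be the CIF value. C = FOB price + freight + 1.03% × C
C − 1.03% × C = 140351.13 + 3667.98
0.9897 × C = 144019.11
C = 144019.11 / 0.9897 = 145517.94
Insurance premium = 1.03% × 145517.94 = 1498.83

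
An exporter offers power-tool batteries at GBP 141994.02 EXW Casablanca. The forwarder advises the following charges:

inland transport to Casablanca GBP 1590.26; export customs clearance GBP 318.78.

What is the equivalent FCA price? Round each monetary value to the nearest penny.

From EXW to FCA, the seller additionally bears: inland to port, export clearance.
FCA price = 141994.02 + 1590.26 + 318.78 = 143903.06

FCA price: GBP 143903.06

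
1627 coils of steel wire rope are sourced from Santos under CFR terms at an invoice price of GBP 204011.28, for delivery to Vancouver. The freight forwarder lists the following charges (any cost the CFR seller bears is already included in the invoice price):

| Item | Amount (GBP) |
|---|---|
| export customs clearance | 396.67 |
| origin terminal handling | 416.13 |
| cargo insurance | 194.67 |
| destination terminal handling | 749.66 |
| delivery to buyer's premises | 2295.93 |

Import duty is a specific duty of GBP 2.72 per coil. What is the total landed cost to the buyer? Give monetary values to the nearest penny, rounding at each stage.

Total landed cost: GBP 211676.98

CFR: the seller pays costs through ocean freight to the destination port, but not insurance.
Already in the invoice (seller's account under CFR): export clearance, origin terminal — exclude.
CIF value = CFR price + insurance = 204011.28 + 194.67 = 204205.95
Import duty = 1627 × 2.72 = 4425.44
Buyer bears: insurance 194.67 + destination terminal 749.66 + delivery 2295.93 + duty 4425.44 = 7665.70
Landed cost = invoice 204011.28 + 7665.70 = 211676.98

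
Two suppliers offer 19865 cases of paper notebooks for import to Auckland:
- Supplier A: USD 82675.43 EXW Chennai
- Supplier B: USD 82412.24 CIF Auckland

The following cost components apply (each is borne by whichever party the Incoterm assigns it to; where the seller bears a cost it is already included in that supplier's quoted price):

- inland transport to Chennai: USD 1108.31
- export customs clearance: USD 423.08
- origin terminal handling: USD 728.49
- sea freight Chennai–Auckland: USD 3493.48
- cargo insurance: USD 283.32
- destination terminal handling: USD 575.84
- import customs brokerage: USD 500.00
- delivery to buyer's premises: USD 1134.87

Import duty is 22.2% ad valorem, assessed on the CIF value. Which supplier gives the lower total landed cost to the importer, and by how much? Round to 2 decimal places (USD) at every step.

Supplier A (EXW):
CIF value = EXW price + inland to port + export clearance + origin terminal + freight + insurance = 82675.43 + 1108.31 + 423.08 + 728.49 + 3493.48 + 283.32 = 88712.11
Import duty = 88712.11 × 22.2% = 19694.09
Buyer bears (A): 1108.31 + 423.08 + 728.49 + 3493.48 + 283.32 + 575.84 + 500.00 + 1134.87 = 8247.39
Landed cost (A) = invoice 82675.43 + 8247.39 + duty 19694.09 = 110616.91
Supplier B (CIF):
The CIF price already equals the CIF value: 82412.24
Import duty = 82412.24 × 22.2% = 18295.52
Buyer bears (B): 575.84 + 500.00 + 1134.87 = 2210.71
Landed cost (B) = invoice 82412.24 + 2210.71 + duty 18295.52 = 102918.47
Difference = |110616.91 − 102918.47| = 7698.44

Supplier B is cheaper by USD 7698.44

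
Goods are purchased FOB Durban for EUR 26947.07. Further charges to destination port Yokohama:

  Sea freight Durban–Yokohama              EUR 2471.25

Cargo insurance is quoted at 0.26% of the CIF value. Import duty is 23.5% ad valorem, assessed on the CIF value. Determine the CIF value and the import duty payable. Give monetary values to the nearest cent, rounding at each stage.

CIF value: EUR 29495.01; import duty: EUR 6931.33

Let C be the CIF value. C = FOB price + freight + 0.26% × C
C − 0.26% × C = 26947.07 + 2471.25
0.9974 × C = 29418.32
C = 29418.32 / 0.9974 = 29495.01
Insurance premium = 0.26% × 29495.01 = 76.69
Import duty = 29495.01 × 23.5% = 6931.33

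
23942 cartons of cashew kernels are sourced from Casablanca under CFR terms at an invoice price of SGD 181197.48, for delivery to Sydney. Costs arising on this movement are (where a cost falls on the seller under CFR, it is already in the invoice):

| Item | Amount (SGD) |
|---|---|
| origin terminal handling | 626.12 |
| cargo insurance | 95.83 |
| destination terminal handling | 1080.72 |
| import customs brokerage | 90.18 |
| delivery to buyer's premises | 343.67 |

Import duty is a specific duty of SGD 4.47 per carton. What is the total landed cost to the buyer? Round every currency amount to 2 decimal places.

CFR: the seller pays costs through ocean freight to the destination port, but not insurance.
Already in the invoice (seller's account under CFR): origin terminal — exclude.
CIF value = CFR price + insurance = 181197.48 + 95.83 = 181293.31
Import duty = 23942 × 4.47 = 107020.74
Buyer bears: insurance 95.83 + destination terminal 1080.72 + brokerage 90.18 + delivery 343.67 + duty 107020.74 = 108631.14
Landed cost = invoice 181197.48 + 108631.14 = 289828.62

Total landed cost: SGD 289828.62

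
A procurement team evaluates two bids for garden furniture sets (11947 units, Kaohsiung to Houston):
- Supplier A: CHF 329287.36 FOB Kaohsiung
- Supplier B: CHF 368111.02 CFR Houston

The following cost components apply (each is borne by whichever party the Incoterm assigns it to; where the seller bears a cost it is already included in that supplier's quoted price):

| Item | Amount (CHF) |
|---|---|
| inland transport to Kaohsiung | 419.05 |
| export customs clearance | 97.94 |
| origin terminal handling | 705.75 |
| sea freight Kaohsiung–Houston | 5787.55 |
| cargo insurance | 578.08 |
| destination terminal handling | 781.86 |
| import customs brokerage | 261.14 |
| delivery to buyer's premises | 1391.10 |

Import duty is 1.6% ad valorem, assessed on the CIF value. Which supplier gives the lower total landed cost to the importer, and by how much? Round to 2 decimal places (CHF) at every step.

Supplier A is cheaper by CHF 33564.69

Supplier A (FOB):
CIF value = FOB price + freight + insurance = 329287.36 + 5787.55 + 578.08 = 335652.99
Import duty = 335652.99 × 1.6% = 5370.45
Buyer bears (A): 5787.55 + 578.08 + 781.86 + 261.14 + 1391.10 = 8799.73
Landed cost (A) = invoice 329287.36 + 8799.73 + duty 5370.45 = 343457.54
Supplier B (CFR):
CIF value = CFR price + insurance = 368111.02 + 578.08 = 368689.10
Import duty = 368689.10 × 1.6% = 5899.03
Buyer bears (B): 578.08 + 781.86 + 261.14 + 1391.10 = 3012.18
Landed cost (B) = invoice 368111.02 + 3012.18 + duty 5899.03 = 377022.23
Difference = |343457.54 − 377022.23| = 33564.69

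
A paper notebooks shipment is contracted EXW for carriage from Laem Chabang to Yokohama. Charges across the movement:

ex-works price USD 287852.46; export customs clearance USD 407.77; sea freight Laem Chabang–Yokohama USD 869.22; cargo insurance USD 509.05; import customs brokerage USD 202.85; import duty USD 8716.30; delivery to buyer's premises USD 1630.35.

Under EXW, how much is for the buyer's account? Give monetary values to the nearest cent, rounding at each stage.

EXW: the seller makes goods available at their premises; the buyer bears all onward costs.
Seller's account: goods 287852.46 = 287852.46
Buyer's account: export clearance 407.77 + freight 869.22 + insurance 509.05 + brokerage 202.85 + duty 8716.30 + delivery 1630.35 = 12335.54

Buyer's account: USD 12335.54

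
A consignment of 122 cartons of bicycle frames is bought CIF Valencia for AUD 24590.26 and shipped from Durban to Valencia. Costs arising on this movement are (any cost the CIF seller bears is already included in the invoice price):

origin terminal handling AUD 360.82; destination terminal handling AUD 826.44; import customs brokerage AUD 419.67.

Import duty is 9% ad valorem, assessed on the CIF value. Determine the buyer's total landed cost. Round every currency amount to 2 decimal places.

Total landed cost: AUD 28049.49

CIF: the seller pays costs through ocean freight and marine insurance to the destination port.
Already in the invoice (seller's account under CIF): origin terminal — exclude.
The CIF price already equals the CIF value: 24590.26
Import duty = 24590.26 × 9% = 2213.12
Buyer bears: destination terminal 826.44 + brokerage 419.67 + duty 2213.12 = 3459.23
Landed cost = invoice 24590.26 + 3459.23 = 28049.49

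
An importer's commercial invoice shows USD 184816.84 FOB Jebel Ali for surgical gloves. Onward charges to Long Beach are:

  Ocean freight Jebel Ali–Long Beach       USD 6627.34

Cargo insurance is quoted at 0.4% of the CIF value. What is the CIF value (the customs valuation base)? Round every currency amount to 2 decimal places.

CIF value: USD 192213.03

Let C be the CIF value. C = FOB price + freight + 0.4% × C
C − 0.4% × C = 184816.84 + 6627.34
0.996 × C = 191444.18
C = 191444.18 / 0.996 = 192213.03
Insurance premium = 0.4% × 192213.03 = 768.85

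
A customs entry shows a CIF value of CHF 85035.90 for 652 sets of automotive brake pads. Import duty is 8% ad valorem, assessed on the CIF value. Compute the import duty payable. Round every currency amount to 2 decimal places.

Import duty = 85035.90 × 8% = 6802.87

Import duty: CHF 6802.87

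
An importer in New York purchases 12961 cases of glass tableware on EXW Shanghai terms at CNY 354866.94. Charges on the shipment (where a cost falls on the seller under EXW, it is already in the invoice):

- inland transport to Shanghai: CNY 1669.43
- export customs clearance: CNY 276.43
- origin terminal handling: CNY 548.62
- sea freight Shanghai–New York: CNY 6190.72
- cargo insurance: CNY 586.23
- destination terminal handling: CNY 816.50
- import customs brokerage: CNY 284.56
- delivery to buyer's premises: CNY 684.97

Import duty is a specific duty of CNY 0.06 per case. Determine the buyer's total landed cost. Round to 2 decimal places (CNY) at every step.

Total landed cost: CNY 366702.06

EXW: the seller makes goods available at their premises; the buyer bears all onward costs.
CIF value = EXW price + inland to port + export clearance + origin terminal + freight + insurance = 354866.94 + 1669.43 + 276.43 + 548.62 + 6190.72 + 586.23 = 364138.37
Import duty = 12961 × 0.06 = 777.66
Buyer bears: inland to port 1669.43 + export clearance 276.43 + origin terminal 548.62 + freight 6190.72 + insurance 586.23 + destination terminal 816.50 + brokerage 284.56 + delivery 684.97 + duty 777.66 = 11835.12
Landed cost = invoice 354866.94 + 11835.12 = 366702.06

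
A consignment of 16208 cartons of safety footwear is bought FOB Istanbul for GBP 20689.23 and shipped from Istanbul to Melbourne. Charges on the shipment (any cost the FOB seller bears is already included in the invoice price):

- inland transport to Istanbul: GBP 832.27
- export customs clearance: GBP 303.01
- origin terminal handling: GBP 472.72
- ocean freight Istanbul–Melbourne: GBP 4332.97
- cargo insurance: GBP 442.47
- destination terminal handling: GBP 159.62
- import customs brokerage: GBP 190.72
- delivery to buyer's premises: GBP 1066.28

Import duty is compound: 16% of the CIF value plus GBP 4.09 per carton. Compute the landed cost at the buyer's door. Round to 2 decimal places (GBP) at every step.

Total landed cost: GBP 97246.36

FOB: the seller bears costs until goods are on board at the origin port; the buyer bears freight, insurance and all costs thereafter.
Already in the invoice (seller's account under FOB): inland to port, export clearance, origin terminal — exclude.
CIF value = FOB price + freight + insurance = 20689.23 + 4332.97 + 442.47 = 25464.67
Ad valorem component: 25464.67 × 16% = 4074.35
Specific component: 16208 × 4.09 = 66290.72
Import duty = 4074.35 + 66290.72 = 70365.07
Buyer bears: freight 4332.97 + insurance 442.47 + destination terminal 159.62 + brokerage 190.72 + delivery 1066.28 + duty 70365.07 = 76557.13
Landed cost = invoice 20689.23 + 76557.13 = 97246.36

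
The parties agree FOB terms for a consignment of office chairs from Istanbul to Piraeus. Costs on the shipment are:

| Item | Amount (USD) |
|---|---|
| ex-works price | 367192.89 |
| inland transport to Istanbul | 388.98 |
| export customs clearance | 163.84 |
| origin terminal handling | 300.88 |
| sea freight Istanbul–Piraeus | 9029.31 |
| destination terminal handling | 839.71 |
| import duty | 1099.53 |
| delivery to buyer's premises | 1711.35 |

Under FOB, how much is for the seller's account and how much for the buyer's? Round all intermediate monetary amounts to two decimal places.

Seller: USD 368046.59; buyer: USD 12679.90

FOB: the seller bears costs until goods are on board at the origin port; the buyer bears freight, insurance and all costs thereafter.
Seller's account: goods 367192.89 + inland to port 388.98 + export clearance 163.84 + origin terminal 300.88 = 368046.59
Buyer's account: freight 9029.31 + destination terminal 839.71 + duty 1099.53 + delivery 1711.35 = 12679.90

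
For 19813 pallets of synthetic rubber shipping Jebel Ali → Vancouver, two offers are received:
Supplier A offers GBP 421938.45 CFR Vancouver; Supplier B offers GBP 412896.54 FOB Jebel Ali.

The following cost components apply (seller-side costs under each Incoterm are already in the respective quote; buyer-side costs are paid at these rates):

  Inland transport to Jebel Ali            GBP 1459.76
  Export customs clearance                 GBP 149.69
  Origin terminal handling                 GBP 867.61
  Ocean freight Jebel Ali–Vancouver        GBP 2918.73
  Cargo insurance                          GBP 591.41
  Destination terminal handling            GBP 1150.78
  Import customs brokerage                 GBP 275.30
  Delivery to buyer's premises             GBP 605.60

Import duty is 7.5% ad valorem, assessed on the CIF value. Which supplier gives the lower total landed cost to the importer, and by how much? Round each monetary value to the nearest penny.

Supplier A (CFR):
CIF value = CFR price + insurance = 421938.45 + 591.41 = 422529.86
Import duty = 422529.86 × 7.5% = 31689.74
Buyer bears (A): 591.41 + 1150.78 + 275.30 + 605.60 = 2623.09
Landed cost (A) = invoice 421938.45 + 2623.09 + duty 31689.74 = 456251.28
Supplier B (FOB):
CIF value = FOB price + freight + insurance = 412896.54 + 2918.73 + 591.41 = 416406.68
Import duty = 416406.68 × 7.5% = 31230.50
Buyer bears (B): 2918.73 + 591.41 + 1150.78 + 275.30 + 605.60 = 5541.82
Landed cost (B) = invoice 412896.54 + 5541.82 + duty 31230.50 = 449668.86
Difference = |456251.28 − 449668.86| = 6582.42

Supplier B is cheaper by GBP 6582.42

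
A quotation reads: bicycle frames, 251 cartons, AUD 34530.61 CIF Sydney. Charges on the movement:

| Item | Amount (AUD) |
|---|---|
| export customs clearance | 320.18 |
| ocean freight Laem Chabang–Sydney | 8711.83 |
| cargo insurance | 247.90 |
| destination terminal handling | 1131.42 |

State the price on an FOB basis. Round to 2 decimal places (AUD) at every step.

Not relevant to the conversion: export clearance — on the seller under both CIF and FOB; already in the CIF price and stays in the FOB price. destination terminal — on the buyer under both terms; not part of either seller's price.
From CIF to FOB, the seller no longer bears: freight, insurance.
FOB price = 34530.61 − 8711.83 − 247.90 = 25570.88

FOB price: AUD 25570.88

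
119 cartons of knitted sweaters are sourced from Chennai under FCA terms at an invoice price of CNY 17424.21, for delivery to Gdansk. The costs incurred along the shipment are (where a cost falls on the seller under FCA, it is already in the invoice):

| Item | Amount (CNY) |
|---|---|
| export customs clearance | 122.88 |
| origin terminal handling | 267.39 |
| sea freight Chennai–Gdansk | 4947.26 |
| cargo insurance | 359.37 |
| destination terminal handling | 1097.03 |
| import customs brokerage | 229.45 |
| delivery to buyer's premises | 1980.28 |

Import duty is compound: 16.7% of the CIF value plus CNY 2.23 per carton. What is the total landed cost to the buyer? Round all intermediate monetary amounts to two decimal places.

FCA: the seller delivers export-cleared goods to the carrier; the buyer bears costs from that point.
Already in the invoice (seller's account under FCA): export clearance — exclude.
CIF value = FCA price + origin terminal + freight + insurance = 17424.21 + 267.39 + 4947.26 + 359.37 = 22998.23
Ad valorem component: 22998.23 × 16.7% = 3840.70
Specific component: 119 × 2.23 = 265.37
Import duty = 3840.70 + 265.37 = 4106.07
Buyer bears: origin terminal 267.39 + freight 4947.26 + insurance 359.37 + destination terminal 1097.03 + brokerage 229.45 + delivery 1980.28 + duty 4106.07 = 12986.85
Landed cost = invoice 17424.21 + 12986.85 = 30411.06

Total landed cost: CNY 30411.06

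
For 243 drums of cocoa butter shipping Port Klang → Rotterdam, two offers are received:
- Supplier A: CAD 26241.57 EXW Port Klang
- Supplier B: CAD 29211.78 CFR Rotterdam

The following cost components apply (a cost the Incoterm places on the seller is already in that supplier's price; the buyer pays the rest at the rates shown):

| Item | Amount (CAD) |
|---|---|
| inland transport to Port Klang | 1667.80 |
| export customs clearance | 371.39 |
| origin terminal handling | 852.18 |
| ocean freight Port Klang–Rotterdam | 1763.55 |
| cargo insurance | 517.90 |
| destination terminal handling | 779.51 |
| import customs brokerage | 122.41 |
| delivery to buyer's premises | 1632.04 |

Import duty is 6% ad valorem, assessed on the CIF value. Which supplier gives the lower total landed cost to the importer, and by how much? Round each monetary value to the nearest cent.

Supplier B is cheaper by CAD 1785.79

Supplier A (EXW):
CIF value = EXW price + inland to port + export clearance + origin terminal + freight + insurance = 26241.57 + 1667.80 + 371.39 + 852.18 + 1763.55 + 517.90 = 31414.39
Import duty = 31414.39 × 6% = 1884.86
Buyer bears (A): 1667.80 + 371.39 + 852.18 + 1763.55 + 517.90 + 779.51 + 122.41 + 1632.04 = 7706.78
Landed cost (A) = invoice 26241.57 + 7706.78 + duty 1884.86 = 35833.21
Supplier B (CFR):
CIF value = CFR price + insurance = 29211.78 + 517.90 = 29729.68
Import duty = 29729.68 × 6% = 1783.78
Buyer bears (B): 517.90 + 779.51 + 122.41 + 1632.04 = 3051.86
Landed cost (B) = invoice 29211.78 + 3051.86 + duty 1783.78 = 34047.42
Difference = |35833.21 − 34047.42| = 1785.79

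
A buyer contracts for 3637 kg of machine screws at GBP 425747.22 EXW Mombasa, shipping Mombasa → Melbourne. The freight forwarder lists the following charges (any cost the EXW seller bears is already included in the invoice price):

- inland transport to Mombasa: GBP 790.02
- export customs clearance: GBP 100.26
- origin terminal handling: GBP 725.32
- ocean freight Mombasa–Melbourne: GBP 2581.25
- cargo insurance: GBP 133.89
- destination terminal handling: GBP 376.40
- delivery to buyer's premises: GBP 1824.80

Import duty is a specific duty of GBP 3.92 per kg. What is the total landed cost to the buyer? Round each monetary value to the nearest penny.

EXW: the seller makes goods available at their premises; the buyer bears all onward costs.
CIF value = EXW price + inland to port + export clearance + origin terminal + freight + insurance = 425747.22 + 790.02 + 100.26 + 725.32 + 2581.25 + 133.89 = 430077.96
Import duty = 3637 × 3.92 = 14257.04
Buyer bears: inland to port 790.02 + export clearance 100.26 + origin terminal 725.32 + freight 2581.25 + insurance 133.89 + destination terminal 376.40 + delivery 1824.80 + duty 14257.04 = 20788.98
Landed cost = invoice 425747.22 + 20788.98 = 446536.20

Total landed cost: GBP 446536.20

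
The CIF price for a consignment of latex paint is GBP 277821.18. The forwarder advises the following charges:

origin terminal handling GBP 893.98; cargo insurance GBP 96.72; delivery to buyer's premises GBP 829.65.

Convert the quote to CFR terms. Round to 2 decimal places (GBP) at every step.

CFR price: GBP 277724.46

Not relevant to the conversion: origin terminal — on the seller under both CIF and CFR; already in the CIF price and stays in the CFR price. delivery — on the buyer under both terms; not part of either seller's price.
From CIF to CFR, the seller no longer bears: insurance.
CFR price = 277821.18 − 96.72 = 277724.46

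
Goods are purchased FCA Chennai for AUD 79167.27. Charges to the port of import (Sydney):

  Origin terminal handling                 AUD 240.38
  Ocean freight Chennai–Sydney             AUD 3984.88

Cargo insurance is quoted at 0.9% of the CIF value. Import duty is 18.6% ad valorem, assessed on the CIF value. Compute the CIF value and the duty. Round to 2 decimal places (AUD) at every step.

CIF value: AUD 84149.88; import duty: AUD 15651.88

Let C be the CIF value. C = FCA price + pre-shipment costs + freight + 0.9% × C
C − 0.9% × C = 79167.27 + 240.38 + 3984.88
0.991 × C = 83392.53
C = 83392.53 / 0.991 = 84149.88
Insurance premium = 0.9% × 84149.88 = 757.35
Import duty = 84149.88 × 18.6% = 15651.88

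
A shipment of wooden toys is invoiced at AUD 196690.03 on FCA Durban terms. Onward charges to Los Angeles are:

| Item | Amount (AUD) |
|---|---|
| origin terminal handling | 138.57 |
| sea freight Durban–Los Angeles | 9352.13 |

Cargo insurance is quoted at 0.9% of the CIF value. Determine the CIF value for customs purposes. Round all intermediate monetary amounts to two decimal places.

CIF value: AUD 208053.21

Let C be the CIF value. C = FCA price + pre-shipment costs + freight + 0.9% × C
C − 0.9% × C = 196690.03 + 138.57 + 9352.13
0.991 × C = 206180.73
C = 206180.73 / 0.991 = 208053.21
Insurance premium = 0.9% × 208053.21 = 1872.48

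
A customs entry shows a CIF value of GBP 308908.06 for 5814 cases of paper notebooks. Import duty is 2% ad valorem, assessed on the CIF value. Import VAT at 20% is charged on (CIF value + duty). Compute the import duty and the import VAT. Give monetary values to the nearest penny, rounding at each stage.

Import duty = 308908.06 × 2% = 6178.16
VAT base = CIF + duty = 308908.06 + 6178.16 = 315086.22
Import VAT = 315086.22 × 20% = 63017.24

Import duty: GBP 6178.16; import VAT: GBP 63017.24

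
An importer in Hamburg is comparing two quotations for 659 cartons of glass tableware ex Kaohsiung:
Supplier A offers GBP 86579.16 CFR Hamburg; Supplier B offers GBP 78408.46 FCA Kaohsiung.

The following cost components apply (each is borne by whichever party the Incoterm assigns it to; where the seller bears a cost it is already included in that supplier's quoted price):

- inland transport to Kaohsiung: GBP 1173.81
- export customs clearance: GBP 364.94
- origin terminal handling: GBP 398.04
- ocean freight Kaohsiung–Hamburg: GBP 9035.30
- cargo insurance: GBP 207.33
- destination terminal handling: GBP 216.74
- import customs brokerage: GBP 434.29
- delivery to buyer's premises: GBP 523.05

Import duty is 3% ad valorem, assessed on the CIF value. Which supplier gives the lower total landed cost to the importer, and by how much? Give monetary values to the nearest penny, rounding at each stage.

Supplier A is cheaper by GBP 1300.52

Supplier A (CFR):
CIF value = CFR price + insurance = 86579.16 + 207.33 = 86786.49
Import duty = 86786.49 × 3% = 2603.59
Buyer bears (A): 207.33 + 216.74 + 434.29 + 523.05 = 1381.41
Landed cost (A) = invoice 86579.16 + 1381.41 + duty 2603.59 = 90564.16
Supplier B (FCA):
CIF value = FCA price + origin terminal + freight + insurance = 78408.46 + 398.04 + 9035.30 + 207.33 = 88049.13
Import duty = 88049.13 × 3% = 2641.47
Buyer bears (B): 398.04 + 9035.30 + 207.33 + 216.74 + 434.29 + 523.05 = 10814.75
Landed cost (B) = invoice 78408.46 + 10814.75 + duty 2641.47 = 91864.68
Difference = |90564.16 − 91864.68| = 1300.52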